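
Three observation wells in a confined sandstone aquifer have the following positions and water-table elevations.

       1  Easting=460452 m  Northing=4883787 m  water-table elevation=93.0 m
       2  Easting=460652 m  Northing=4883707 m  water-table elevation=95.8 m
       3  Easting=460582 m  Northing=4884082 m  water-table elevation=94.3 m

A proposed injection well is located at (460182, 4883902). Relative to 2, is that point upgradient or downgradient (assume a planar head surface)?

downgradient

Differences from 1: to 2 (Δx, Δy, Δh) = (200, -80, +2.8); to 3 = (130, 295, +1.3).
Determinant of the coordinate differences = 200·295 − 130·(-80) = 69400.
∂h/∂x = [(+2.8)·295 − (+1.3)·(-80)] / 69400 = +0.01340
∂h/∂y = [200·(+1.3) − 130·(+2.8)] / 69400 = -0.001499
Head at (460182, 4883902) = 93.0 + (+0.01340)·(-270) + (-0.001499)·(115) = 89.21 m.
That is lower than the 95.8 m at 2, so the point is downgradient.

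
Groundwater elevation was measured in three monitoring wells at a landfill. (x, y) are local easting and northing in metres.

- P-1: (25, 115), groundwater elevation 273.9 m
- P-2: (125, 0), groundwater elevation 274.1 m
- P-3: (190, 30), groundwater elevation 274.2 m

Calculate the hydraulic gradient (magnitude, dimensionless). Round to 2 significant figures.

0.0017

With h = a·x + b·y + c and P-1 as origin, the differences give:
  100·a + (-115)·b = +0.2
  165·a + (-85)·b = +0.3
Eliminate b (×(-85) and ×(-115), subtract): 10475·a = 17.50 → a = ∂h/∂x = +0.001671
Back-substitute: b = ∂h/∂y = -0.0002864.
|∇h| = √(0.001671² + -0.0002864²) = 0.001695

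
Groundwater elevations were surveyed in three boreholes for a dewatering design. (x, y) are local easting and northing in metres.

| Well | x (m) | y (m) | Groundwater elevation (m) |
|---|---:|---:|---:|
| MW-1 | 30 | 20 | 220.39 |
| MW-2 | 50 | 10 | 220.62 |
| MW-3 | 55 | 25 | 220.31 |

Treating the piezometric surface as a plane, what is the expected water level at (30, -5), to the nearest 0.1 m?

Differences from MW-1: to MW-2 (Δx, Δy, Δh) = (20, -10, +0.23); to MW-3 = (25, 5, -0.08).
Determinant of the coordinate differences = 20·5 − 25·(-10) = 350.
∂h/∂x = [(+0.23)·5 − (-0.08)·(-10)] / 350 = +0.001000
∂h/∂y = [20·(-0.08) − 25·(+0.23)] / 350 = -0.02100
h(30, -5) = 220.39 + (+0.001000)·(0) + (-0.02100)·(-25) = 220.39 +0.000 +0.525 = 220.915 m.

220.9 m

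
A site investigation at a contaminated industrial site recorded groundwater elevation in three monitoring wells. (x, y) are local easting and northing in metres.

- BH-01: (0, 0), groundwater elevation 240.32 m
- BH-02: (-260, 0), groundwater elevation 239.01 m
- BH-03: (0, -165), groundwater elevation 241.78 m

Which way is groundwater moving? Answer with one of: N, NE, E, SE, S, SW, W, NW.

NW

∂h/∂x = (239.01 − 240.32) / (-260 − 0) = +0.005038
∂h/∂y = (241.78 − 240.32) / (-165 − 0) = -0.008848
Flow = −∇h = (-0.005038 east, +0.008848 north), which points northwest.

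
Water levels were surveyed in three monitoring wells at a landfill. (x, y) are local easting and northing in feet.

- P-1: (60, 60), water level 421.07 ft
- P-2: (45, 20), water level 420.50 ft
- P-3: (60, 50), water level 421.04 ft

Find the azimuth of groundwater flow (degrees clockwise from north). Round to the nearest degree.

264°

Differences from P-1: to P-2 (Δx, Δy, Δh) = (-15, -40, -0.57); to P-3 = (0, -10, -0.03).
Solve a·Δx + b·Δy = Δh: det = (-15)·(-10) − 0·(-40) = 150.
∂h/∂x = [(-0.57)·(-10) − (-0.03)·(-40)] / 150 = +0.03000
∂h/∂y = [(-15)·(-0.03) − 0·(-0.57)] / 150 = +0.003000
Flow direction (−∇h) has components (-0.03000 E, -0.003000 N).
Azimuth = atan2(E, N) = atan2(-0.03000, -0.003000) = 264.3° ≈ 264°.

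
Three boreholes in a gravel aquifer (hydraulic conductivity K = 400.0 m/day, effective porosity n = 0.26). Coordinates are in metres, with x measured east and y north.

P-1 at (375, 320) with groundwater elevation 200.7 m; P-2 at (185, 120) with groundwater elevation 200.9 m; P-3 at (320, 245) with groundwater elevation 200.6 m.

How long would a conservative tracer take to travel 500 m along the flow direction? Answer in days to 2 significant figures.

With h = a·x + b·y + c and P-1 as origin, the differences give:
  (-190)·a + (-200)·b = +0.2
  (-55)·a + (-75)·b = -0.1
Eliminate b (×(-75) and ×(-200), subtract): 3250·a = -35.00 → a = ∂h/∂x = -0.01077
Back-substitute: b = ∂h/∂y = +0.009231.
|∇h| = √(-0.01077² + 0.009231²) = 0.01418
Seepage velocity v = K·i/n = 400.0 × 0.01418 / 0.26 = 21.82 m/day.
t = 500 / 21.82 = 22.91 days.

23 days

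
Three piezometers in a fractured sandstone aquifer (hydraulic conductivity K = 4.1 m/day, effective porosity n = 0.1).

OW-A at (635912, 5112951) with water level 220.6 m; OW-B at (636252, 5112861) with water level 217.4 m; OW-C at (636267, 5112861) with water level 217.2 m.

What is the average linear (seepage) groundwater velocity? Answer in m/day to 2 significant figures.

Differences from OW-A: to OW-B (Δx, Δy, Δh) = (340, -90, -3.2); to OW-C = (355, -90, -3.4).
Determinant of the coordinate differences = 340·(-90) − 355·(-90) = 1350.
∂h/∂x = [(-3.2)·(-90) − (-3.4)·(-90)] / 1350 = -0.01333
∂h/∂y = [340·(-3.4) − 355·(-3.2)] / 1350 = -0.01481
|∇h| = √(-0.01333² + -0.01481²) = 0.01993
Seepage velocity v = K·i/n = 4.1 × 0.01993 / 0.1 = 0.8171 m/day.

0.82 m/day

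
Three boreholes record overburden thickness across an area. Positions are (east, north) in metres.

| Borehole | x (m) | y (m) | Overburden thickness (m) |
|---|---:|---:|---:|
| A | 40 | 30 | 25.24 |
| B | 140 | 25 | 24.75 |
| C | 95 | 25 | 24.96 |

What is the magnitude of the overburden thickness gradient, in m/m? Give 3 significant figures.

0.00660 m/m

Three-point gradient (reference A): Δ to B = (100, -5, -0.49), Δ to C = (55, -5, -0.28).
∂d/∂x = -0.004667, ∂d/∂y = +0.004667 (det = -225).
|∇f| = √(-0.004667² + 0.004667²) = 0.0066 m/m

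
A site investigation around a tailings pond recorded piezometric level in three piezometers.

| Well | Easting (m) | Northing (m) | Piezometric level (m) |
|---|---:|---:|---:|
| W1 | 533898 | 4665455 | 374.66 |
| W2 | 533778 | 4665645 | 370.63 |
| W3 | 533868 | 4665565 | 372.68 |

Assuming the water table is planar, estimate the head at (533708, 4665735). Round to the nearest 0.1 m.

Differences from W1: to W2 (Δx, Δy, Δh) = (-120, 190, -4.03); to W3 = (-30, 110, -1.98).
Determinant of the coordinate differences = (-120)·110 − (-30)·190 = -7500.
∂h/∂x = [(-4.03)·110 − (-1.98)·190] / -7500 = +0.008947
∂h/∂y = [(-120)·(-1.98) − (-30)·(-4.03)] / -7500 = -0.01556
h(533708, 4665735) = 374.66 + (+0.008947)·(-190) + (-0.01556)·(280) = 374.66 -1.700 -4.357 = 368.603 m.

368.6 m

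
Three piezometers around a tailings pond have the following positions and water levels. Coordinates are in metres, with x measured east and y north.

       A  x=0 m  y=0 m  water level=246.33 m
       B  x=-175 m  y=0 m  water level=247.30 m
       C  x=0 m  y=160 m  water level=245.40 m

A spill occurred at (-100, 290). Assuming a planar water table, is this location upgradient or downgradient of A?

downgradient

∂h/∂x = (247.30 − 246.33) / (-175 − 0) = -0.005543
∂h/∂y = (245.40 − 246.33) / (160 − 0) = -0.005813
Head at (-100, 290) = 246.33 + (-0.005543)·(-100) + (-0.005813)·(290) = 245.20 m.
That is lower than the 246.33 m at A, so the point is downgradient.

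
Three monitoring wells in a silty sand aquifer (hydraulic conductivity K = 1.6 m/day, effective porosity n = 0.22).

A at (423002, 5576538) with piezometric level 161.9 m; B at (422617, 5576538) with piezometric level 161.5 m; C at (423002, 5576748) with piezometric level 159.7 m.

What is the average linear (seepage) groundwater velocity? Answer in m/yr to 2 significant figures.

28 m/yr

∂h/∂x = (161.5 − 161.9) / (422617 − 423002) = +0.001039
∂h/∂y = (159.7 − 161.9) / (5576748 − 5576538) = -0.01048
|∇h| = √(0.001039² + -0.01048²) = 0.01053
Seepage velocity v = K·i/n = 1.6 × 0.01053 / 0.22 = 0.07658 m/day = 27.97 m/yr.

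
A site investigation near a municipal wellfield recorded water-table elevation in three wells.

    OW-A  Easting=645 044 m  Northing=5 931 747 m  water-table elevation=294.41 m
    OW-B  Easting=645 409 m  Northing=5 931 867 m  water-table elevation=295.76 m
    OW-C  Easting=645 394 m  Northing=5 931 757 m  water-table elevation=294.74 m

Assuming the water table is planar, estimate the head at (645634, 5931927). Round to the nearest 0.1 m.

Differences from OW-A: to OW-B (Δx, Δy, Δh) = (365, 120, +1.35); to OW-C = (350, 10, +0.33).
Determinant of the coordinate differences = 365·10 − 350·120 = -38350.
∂h/∂x = [(+1.35)·10 − (+0.33)·120] / -38350 = +0.0006806
∂h/∂y = [365·(+0.33) − 350·(+1.35)] / -38350 = +0.009180
h(645634, 5931927) = 294.41 + (+0.0006806)·(590) + (+0.009180)·(180) = 294.41 +0.402 +1.652 = 296.464 m.

296.5 m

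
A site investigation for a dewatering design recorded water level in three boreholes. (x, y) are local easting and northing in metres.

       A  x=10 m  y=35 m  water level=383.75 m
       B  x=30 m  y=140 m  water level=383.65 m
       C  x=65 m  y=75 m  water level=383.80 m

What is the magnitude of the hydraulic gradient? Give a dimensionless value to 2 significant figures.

With h = a·x + b·y + c and A as origin, the differences give:
  20·a + 105·b = -0.10
  55·a + 40·b = +0.05
Eliminate b (×40 and ×105, subtract): -4975·a = -9.250 → a = ∂h/∂x = +0.001859
Back-substitute: b = ∂h/∂y = -0.001307.
|∇h| = √(0.001859² + -0.001307²) = 0.002272

0.0023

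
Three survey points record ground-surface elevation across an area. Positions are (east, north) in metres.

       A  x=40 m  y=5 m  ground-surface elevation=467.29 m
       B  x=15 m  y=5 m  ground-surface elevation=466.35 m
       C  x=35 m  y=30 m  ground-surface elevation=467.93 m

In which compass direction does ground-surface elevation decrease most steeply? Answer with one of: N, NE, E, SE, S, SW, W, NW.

SW

Taking A as reference: B−A = (-25, 0, -0.94); C−A = (-5, 25, +0.64).
Solve a·Δx + b·Δy = Δz: det = (-25)·25 − (-5)·0 = -625.
∂z/∂x = [(-0.94)·25 − (+0.64)·0] / -625 = +0.03760
∂z/∂y = [(-25)·(+0.64) − (-5)·(-0.94)] / -625 = +0.03312
Steepest decrease is along −∇f = (-0.03760 E, -0.03312 N) → southwest.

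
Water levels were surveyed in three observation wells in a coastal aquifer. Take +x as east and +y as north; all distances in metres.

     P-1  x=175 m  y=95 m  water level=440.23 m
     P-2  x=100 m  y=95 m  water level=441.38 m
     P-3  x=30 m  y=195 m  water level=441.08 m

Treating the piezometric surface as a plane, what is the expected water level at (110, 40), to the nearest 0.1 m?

442.0 m

Taking P-1 as reference: P-2−P-1 = (-75, 0, +1.15); P-3−P-1 = (-145, 100, +0.85).
Solve a·Δx + b·Δy = Δh: det = (-75)·100 − (-145)·0 = -7500.
∂h/∂x = [(+1.15)·100 − (+0.85)·0] / -7500 = -0.01533
∂h/∂y = [(-75)·(+0.85) − (-145)·(+1.15)] / -7500 = -0.01373
h(110, 40) = 440.23 + (-0.01533)·(-65) + (-0.01373)·(-55) = 440.23 +0.997 +0.755 = 441.982 m.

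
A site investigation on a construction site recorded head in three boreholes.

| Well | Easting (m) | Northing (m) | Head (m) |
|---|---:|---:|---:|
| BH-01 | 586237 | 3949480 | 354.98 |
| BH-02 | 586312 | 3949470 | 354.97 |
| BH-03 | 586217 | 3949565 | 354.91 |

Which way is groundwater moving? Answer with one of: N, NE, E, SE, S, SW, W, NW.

N

Differences from BH-01: to BH-02 (Δx, Δy, Δh) = (75, -10, -0.01); to BH-03 = (-20, 85, -0.07).
Determinant of the coordinate differences = 75·85 − (-20)·(-10) = 6175.
∂h/∂x = [(-0.01)·85 − (-0.07)·(-10)] / 6175 = -0.0002510
∂h/∂y = [75·(-0.07) − (-20)·(-0.01)] / 6175 = -0.0008826
Flow = −∇h = (+0.0002510 east, +0.0008826 north), which points north.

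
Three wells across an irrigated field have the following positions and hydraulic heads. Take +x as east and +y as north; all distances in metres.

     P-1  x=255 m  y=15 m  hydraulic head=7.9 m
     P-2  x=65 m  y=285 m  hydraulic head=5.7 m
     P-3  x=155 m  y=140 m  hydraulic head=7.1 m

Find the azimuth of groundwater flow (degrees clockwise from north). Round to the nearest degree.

With h = a·x + b·y + c and P-1 as origin, the differences give:
  (-190)·a + 270·b = -2.2
  (-100)·a + 125·b = -0.8
Eliminate b (×125 and ×270, subtract): 3250·a = -59.00 → a = ∂h/∂x = -0.01815
Back-substitute: b = ∂h/∂y = -0.02092.
Flow direction (−∇h) has components (+0.01815 E, +0.02092 N).
Azimuth = atan2(E, N) = atan2(+0.01815, +0.02092) = 40.9° ≈ 041°.

041°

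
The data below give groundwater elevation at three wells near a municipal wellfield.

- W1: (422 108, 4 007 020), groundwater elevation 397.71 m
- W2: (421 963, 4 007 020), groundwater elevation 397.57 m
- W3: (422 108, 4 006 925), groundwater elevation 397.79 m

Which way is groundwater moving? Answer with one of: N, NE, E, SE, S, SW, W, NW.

∂h/∂x = (397.57 − 397.71) / (421963 − 422108) = +0.0009655
∂h/∂y = (397.79 − 397.71) / (4006925 − 4007020) = -0.0008421
Flow = −∇h = (-0.0009655 east, +0.0008421 north), which points northwest.

NW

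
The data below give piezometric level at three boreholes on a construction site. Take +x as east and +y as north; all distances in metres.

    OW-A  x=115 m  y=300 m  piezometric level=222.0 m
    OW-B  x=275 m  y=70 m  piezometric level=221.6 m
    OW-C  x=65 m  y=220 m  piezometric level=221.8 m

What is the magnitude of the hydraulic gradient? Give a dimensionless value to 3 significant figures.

0.00222

With h = a·x + b·y + c and OW-A as origin, the differences give:
  160·a + (-230)·b = -0.4
  (-50)·a + (-80)·b = -0.2
Eliminate b (×(-80) and ×(-230), subtract): -24300·a = -14.00 → a = ∂h/∂x = +0.0005761
Back-substitute: b = ∂h/∂y = +0.002140.
|∇h| = √(0.0005761² + 0.002140²) = 0.002216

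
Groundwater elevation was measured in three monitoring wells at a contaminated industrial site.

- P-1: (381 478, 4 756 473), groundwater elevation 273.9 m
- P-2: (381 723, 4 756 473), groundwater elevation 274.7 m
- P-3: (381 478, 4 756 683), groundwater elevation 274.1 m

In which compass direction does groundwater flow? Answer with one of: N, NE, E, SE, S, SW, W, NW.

W

∂h/∂x = (274.7 − 273.9) / (381723 − 381478) = +0.003265
∂h/∂y = (274.1 − 273.9) / (4756683 − 4756473) = +0.0009524
Flow = −∇h = (-0.003265 east, -0.0009524 north), which points west.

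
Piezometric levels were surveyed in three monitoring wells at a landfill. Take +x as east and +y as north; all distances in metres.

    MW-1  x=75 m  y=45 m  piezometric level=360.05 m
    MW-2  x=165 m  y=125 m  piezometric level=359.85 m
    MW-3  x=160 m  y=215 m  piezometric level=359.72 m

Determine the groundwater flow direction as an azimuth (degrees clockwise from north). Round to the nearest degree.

Differences from MW-1: to MW-2 (Δx, Δy, Δh) = (90, 80, -0.20); to MW-3 = (85, 170, -0.33).
Determinant of the coordinate differences = 90·170 − 85·80 = 8500.
∂h/∂x = [(-0.20)·170 − (-0.33)·80] / 8500 = -0.0008941
∂h/∂y = [90·(-0.33) − 85·(-0.20)] / 8500 = -0.001494
Flow direction (−∇h) has components (+0.0008941 E, +0.001494 N).
Azimuth = atan2(E, N) = atan2(+0.0008941, +0.001494) = 30.9° ≈ 031°.

031°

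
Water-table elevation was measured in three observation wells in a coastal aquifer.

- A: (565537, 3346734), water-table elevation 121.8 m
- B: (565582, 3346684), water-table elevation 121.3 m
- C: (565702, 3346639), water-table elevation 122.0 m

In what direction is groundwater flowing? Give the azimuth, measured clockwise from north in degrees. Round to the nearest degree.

With h = a·x + b·y + c and A as origin, the differences give:
  45·a + (-50)·b = -0.5
  165·a + (-95)·b = +0.2
Eliminate b (×(-95) and ×(-50), subtract): 3975·a = 57.50 → a = ∂h/∂x = +0.01447
Back-substitute: b = ∂h/∂y = +0.02302.
Flow direction (−∇h) has components (-0.01447 E, -0.02302 N).
Azimuth = atan2(E, N) = atan2(-0.01447, -0.02302) = 212.1° ≈ 212°.

212°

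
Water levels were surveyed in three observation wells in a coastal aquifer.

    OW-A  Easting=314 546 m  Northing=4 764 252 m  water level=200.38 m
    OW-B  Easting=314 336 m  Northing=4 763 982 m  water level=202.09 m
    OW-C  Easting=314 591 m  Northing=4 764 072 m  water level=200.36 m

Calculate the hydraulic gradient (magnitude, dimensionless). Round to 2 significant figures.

0.0064

With h = a·x + b·y + c and OW-A as origin, the differences give:
  (-210)·a + (-270)·b = +1.71
  45·a + (-180)·b = -0.02
Eliminate b (×(-180) and ×(-270), subtract): 49950·a = -313.200 → a = ∂h/∂x = -0.006270
Back-substitute: b = ∂h/∂y = -0.001456.
|∇h| = √(-0.006270² + -0.001456²) = 0.006437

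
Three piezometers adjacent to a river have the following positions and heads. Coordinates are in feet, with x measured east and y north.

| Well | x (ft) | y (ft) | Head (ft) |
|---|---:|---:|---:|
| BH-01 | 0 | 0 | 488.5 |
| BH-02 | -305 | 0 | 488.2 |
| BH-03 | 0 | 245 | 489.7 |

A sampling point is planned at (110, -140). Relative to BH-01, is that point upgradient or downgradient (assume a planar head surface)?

∂h/∂x = (488.2 − 488.5) / (-305 − 0) = +0.0009836
∂h/∂y = (489.7 − 488.5) / (245 − 0) = +0.004898
Head at (110, -140) = 488.5 + (+0.0009836)·(110) + (+0.004898)·(-140) = 487.92 ft.
That is lower than the 488.5 ft at BH-01, so the point is downgradient.

downgradient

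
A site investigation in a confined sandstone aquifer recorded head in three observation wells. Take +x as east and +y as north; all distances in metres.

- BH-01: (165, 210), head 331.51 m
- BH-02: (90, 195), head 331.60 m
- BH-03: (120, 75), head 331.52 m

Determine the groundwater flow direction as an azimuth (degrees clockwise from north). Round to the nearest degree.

Differences from BH-01: to BH-02 (Δx, Δy, Δh) = (-75, -15, +0.09); to BH-03 = (-45, -135, +0.01).
Solve a·Δx + b·Δy = Δh: det = (-75)·(-135) − (-45)·(-15) = 9450.
∂h/∂x = [(+0.09)·(-135) − (+0.01)·(-15)] / 9450 = -0.001270
∂h/∂y = [(-75)·(+0.01) − (-45)·(+0.09)] / 9450 = +0.0003492
Flow direction (−∇h) has components (+0.001270 E, -0.0003492 N).
Azimuth = atan2(E, N) = atan2(+0.001270, -0.0003492) = 105.4° ≈ 105°.

105°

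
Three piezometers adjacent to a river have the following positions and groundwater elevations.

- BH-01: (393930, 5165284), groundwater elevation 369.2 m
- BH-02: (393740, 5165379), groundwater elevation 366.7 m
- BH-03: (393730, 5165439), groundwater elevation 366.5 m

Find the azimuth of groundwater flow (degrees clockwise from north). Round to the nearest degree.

Taking BH-01 as reference: BH-02−BH-01 = (-190, 95, -2.5); BH-03−BH-01 = (-200, 155, -2.7).
Determinant of the coordinate differences = (-190)·155 − (-200)·95 = -10450.
∂h/∂x = [(-2.5)·155 − (-2.7)·95] / -10450 = +0.01254
∂h/∂y = [(-190)·(-2.7) − (-200)·(-2.5)] / -10450 = -0.001244
Flow direction (−∇h) has components (-0.01254 E, +0.001244 N).
Azimuth = atan2(E, N) = atan2(-0.01254, +0.001244) = 275.7° ≈ 276°.

276°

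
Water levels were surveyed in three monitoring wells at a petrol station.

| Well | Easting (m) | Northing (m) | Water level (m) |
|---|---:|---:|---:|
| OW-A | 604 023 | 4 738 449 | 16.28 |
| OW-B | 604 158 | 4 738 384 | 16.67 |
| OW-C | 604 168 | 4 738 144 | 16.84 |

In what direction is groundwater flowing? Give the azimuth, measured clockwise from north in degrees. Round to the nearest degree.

283°

Differences from OW-A: to OW-B (Δx, Δy, Δh) = (135, -65, +0.39); to OW-C = (145, -305, +0.56).
Solve a·Δx + b·Δy = Δh: det = 135·(-305) − 145·(-65) = -31750.
∂h/∂x = [(+0.39)·(-305) − (+0.56)·(-65)] / -31750 = +0.002600
∂h/∂y = [135·(+0.56) − 145·(+0.39)] / -31750 = -0.0006000
Flow direction (−∇h) has components (-0.002600 E, +0.0006000 N).
Azimuth = atan2(E, N) = atan2(-0.002600, +0.0006000) = 283.0° ≈ 283°.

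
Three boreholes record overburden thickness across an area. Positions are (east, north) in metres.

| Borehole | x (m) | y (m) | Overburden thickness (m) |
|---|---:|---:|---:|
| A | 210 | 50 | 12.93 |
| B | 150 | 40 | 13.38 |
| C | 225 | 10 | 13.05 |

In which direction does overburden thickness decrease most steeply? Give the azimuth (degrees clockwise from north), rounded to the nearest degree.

050°

Taking A as reference: B−A = (-60, -10, +0.45); C−A = (15, -40, +0.12).
Solve a·Δx + b·Δy = Δd: det = (-60)·(-40) − 15·(-10) = 2550.
∂d/∂x = [(+0.45)·(-40) − (+0.12)·(-10)] / 2550 = -0.006588
∂d/∂y = [(-60)·(+0.12) − 15·(+0.45)] / 2550 = -0.005471
Steepest decrease is along −∇f: components (+0.006588 E, +0.005471 N).
Azimuth = atan2(+0.006588, +0.005471) = 50.3° ≈ 050°.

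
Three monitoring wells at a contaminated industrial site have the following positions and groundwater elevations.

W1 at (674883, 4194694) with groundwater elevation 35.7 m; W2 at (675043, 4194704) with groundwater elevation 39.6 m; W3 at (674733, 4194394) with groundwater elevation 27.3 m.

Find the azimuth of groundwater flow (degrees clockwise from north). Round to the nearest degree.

235°

With h = a·x + b·y + c and W1 as origin, the differences give:
  160·a + 10·b = +3.9
  (-150)·a + (-300)·b = -8.4
Eliminate b (×(-300) and ×10, subtract): -46500·a = -1086.00 → a = ∂h/∂x = +0.02335
Back-substitute: b = ∂h/∂y = +0.01632.
Flow direction (−∇h) has components (-0.02335 E, -0.01632 N).
Azimuth = atan2(E, N) = atan2(-0.02335, -0.01632) = 235.1° ≈ 235°.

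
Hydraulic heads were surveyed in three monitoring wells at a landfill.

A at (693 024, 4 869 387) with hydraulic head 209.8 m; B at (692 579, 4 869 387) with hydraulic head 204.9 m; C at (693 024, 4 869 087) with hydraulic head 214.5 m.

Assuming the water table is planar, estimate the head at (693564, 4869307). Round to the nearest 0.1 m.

217.0 m

∂h/∂x = (204.9 − 209.8) / (692579 − 693024) = +0.01101
∂h/∂y = (214.5 − 209.8) / (4869087 − 4869387) = -0.01567
h(693564, 4869307) = 209.8 + (+0.01101)·(540) + (-0.01567)·(-80) = 209.8 +5.946 +1.253 = 216.999 m.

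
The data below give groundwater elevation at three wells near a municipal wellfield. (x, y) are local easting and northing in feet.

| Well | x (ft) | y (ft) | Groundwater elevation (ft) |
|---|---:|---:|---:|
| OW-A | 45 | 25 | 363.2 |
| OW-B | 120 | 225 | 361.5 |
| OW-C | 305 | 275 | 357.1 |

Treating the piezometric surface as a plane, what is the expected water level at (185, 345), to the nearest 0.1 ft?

Differences from OW-A: to OW-B (Δx, Δy, Δh) = (75, 200, -1.7); to OW-C = (260, 250, -6.1).
Solve a·Δx + b·Δy = Δh: det = 75·250 − 260·200 = -33250.
∂h/∂x = [(-1.7)·250 − (-6.1)·200] / -33250 = -0.02391
∂h/∂y = [75·(-6.1) − 260·(-1.7)] / -33250 = +0.0004662
h(185, 345) = 363.2 + (-0.02391)·(140) + (+0.0004662)·(320) = 363.2 -3.347 +0.149 = 360.002 ft.

360.0 ft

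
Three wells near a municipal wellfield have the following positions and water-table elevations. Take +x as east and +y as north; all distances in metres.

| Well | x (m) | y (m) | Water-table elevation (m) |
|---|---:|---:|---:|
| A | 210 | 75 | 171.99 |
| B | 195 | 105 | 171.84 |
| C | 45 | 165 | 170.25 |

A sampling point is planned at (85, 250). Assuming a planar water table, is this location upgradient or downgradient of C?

upgradient

Taking A as reference: B−A = (-15, 30, -0.15); C−A = (-165, 90, -1.74).
Determinant of the coordinate differences = (-15)·90 − (-165)·30 = 3600.
∂h/∂x = [(-0.15)·90 − (-1.74)·30] / 3600 = +0.01075
∂h/∂y = [(-15)·(-1.74) − (-165)·(-0.15)] / 3600 = +0.0003750
Head at (85, 250) = 171.99 + (+0.01075)·(-125) + (+0.0003750)·(175) = 170.71 m.
That is higher than the 170.25 m at C, so the point is upgradient.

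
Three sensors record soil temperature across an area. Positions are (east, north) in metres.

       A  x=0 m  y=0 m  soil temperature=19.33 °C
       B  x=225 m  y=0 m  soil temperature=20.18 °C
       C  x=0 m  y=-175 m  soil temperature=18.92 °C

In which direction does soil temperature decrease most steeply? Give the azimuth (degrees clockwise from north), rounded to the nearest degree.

238°

∂T/∂x = (20.18 − 19.33) / (225 − 0) = +0.003778
∂T/∂y = (18.92 − 19.33) / (-175 − 0) = +0.002343
Steepest decrease is along −∇f: components (-0.003778 E, -0.002343 N).
Azimuth = atan2(-0.003778, -0.002343) = 238.2° ≈ 238°.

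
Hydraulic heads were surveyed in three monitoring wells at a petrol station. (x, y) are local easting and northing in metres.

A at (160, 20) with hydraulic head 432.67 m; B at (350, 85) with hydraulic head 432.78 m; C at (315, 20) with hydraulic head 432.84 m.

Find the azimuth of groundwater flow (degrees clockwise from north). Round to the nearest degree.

324°

Taking A as reference: B−A = (190, 65, +0.11); C−A = (155, 0, +0.17).
Determinant of the coordinate differences = 190·0 − 155·65 = -10075.
∂h/∂x = [(+0.11)·0 − (+0.17)·65] / -10075 = +0.001097
∂h/∂y = [190·(+0.17) − 155·(+0.11)] / -10075 = -0.001514
Flow direction (−∇h) has components (-0.001097 E, +0.001514 N).
Azimuth = atan2(E, N) = atan2(-0.001097, +0.001514) = 324.1° ≈ 324°.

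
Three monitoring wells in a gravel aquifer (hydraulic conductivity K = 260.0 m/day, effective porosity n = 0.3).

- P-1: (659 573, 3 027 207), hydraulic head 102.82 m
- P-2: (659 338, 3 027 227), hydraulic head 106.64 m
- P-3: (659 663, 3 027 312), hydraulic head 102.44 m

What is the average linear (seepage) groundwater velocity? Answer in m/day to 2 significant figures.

16 m/day

Differences from P-1: to P-2 (Δx, Δy, Δh) = (-235, 20, +3.82); to P-3 = (90, 105, -0.38).
Solve a·Δx + b·Δy = Δh: det = (-235)·105 − 90·20 = -26475.
∂h/∂x = [(+3.82)·105 − (-0.38)·20] / -26475 = -0.01544
∂h/∂y = [(-235)·(-0.38) − 90·(+3.82)] / -26475 = +0.009613
|∇h| = √(-0.01544² + 0.009613²) = 0.01819
Seepage velocity v = K·i/n = 260.0 × 0.01819 / 0.3 = 15.76 m/day.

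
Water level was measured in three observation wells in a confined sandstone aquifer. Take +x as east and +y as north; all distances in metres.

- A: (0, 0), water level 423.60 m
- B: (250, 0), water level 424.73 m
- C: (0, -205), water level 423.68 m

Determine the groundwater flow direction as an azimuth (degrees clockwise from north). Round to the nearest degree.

∂h/∂x = (424.73 − 423.60) / (250 − 0) = +0.004520
∂h/∂y = (423.68 − 423.60) / (-205 − 0) = -0.0003902
Flow direction (−∇h) has components (-0.004520 E, +0.0003902 N).
Azimuth = atan2(E, N) = atan2(-0.004520, +0.0003902) = 274.9° ≈ 275°.

275°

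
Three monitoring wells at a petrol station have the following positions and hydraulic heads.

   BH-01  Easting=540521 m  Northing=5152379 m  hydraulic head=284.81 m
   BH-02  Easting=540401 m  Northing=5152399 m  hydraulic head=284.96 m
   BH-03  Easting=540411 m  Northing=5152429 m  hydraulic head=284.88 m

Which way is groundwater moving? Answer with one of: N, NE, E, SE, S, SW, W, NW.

With h = a·x + b·y + c and BH-01 as origin, the differences give:
  (-120)·a + 20·b = +0.15
  (-110)·a + 50·b = +0.07
Eliminate b (×50 and ×20, subtract): -3800·a = 6.100 → a = ∂h/∂x = -0.001605
Back-substitute: b = ∂h/∂y = -0.002132.
Flow = −∇h = (+0.001605 east, +0.002132 north), which points northeast.

NE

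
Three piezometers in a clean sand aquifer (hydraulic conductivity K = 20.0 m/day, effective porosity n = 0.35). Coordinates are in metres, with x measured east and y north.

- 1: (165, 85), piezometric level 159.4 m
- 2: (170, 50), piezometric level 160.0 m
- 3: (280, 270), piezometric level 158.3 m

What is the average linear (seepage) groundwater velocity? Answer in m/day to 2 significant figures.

1.2 m/day

Taking 1 as reference: 2−1 = (5, -35, +0.6); 3−1 = (115, 185, -1.1).
Solve a·Δx + b·Δy = Δh: det = 5·185 − 115·(-35) = 4950.
∂h/∂x = [(+0.6)·185 − (-1.1)·(-35)] / 4950 = +0.01465
∂h/∂y = [5·(-1.1) − 115·(+0.6)] / 4950 = -0.01505
|∇h| = √(0.01465² + -0.01505²) = 0.021
Seepage velocity v = K·i/n = 20.0 × 0.021 / 0.35 = 1.2 m/day.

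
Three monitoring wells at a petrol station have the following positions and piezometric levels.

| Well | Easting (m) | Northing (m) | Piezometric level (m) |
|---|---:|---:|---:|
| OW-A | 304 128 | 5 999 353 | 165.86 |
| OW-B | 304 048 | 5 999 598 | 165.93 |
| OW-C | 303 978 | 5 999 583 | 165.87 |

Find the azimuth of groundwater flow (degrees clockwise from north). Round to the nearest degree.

235°

Differences from OW-A: to OW-B (Δx, Δy, Δh) = (-80, 245, +0.07); to OW-C = (-150, 230, +0.01).
Solve a·Δx + b·Δy = Δh: det = (-80)·230 − (-150)·245 = 18350.
∂h/∂x = [(+0.07)·230 − (+0.01)·245] / 18350 = +0.0007439
∂h/∂y = [(-80)·(+0.01) − (-150)·(+0.07)] / 18350 = +0.0005286
Flow direction (−∇h) has components (-0.0007439 E, -0.0005286 N).
Azimuth = atan2(E, N) = atan2(-0.0007439, -0.0005286) = 234.6° ≈ 235°.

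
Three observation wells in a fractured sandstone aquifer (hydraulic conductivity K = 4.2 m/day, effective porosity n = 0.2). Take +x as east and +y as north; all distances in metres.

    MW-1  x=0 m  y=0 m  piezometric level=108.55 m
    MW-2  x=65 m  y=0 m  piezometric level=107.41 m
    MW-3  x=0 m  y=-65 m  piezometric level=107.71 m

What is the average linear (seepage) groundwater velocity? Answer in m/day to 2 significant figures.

∂h/∂x = (107.41 − 108.55) / (65 − 0) = -0.01754
∂h/∂y = (107.71 − 108.55) / (-65 − 0) = +0.01292
|∇h| = √(-0.01754² + 0.01292²) = 0.02178
Seepage velocity v = K·i/n = 4.2 × 0.02178 / 0.2 = 0.4574 m/day.

0.46 m/day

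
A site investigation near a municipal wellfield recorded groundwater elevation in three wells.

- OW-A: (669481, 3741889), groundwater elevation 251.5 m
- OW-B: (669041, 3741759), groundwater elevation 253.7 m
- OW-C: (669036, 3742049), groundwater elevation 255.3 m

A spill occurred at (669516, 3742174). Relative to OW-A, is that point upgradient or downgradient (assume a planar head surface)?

upgradient

Taking OW-A as reference: OW-B−OW-A = (-440, -130, +2.2); OW-C−OW-A = (-445, 160, +3.8).
Solve a·Δx + b·Δy = Δh: det = (-440)·160 − (-445)·(-130) = -128250.
∂h/∂x = [(+2.2)·160 − (+3.8)·(-130)] / -128250 = -0.006596
∂h/∂y = [(-440)·(+3.8) − (-445)·(+2.2)] / -128250 = +0.005404
Head at (669516, 3742174) = 251.5 + (-0.006596)·(35) + (+0.005404)·(285) = 252.81 m.
That is higher than the 251.5 m at OW-A, so the point is upgradient.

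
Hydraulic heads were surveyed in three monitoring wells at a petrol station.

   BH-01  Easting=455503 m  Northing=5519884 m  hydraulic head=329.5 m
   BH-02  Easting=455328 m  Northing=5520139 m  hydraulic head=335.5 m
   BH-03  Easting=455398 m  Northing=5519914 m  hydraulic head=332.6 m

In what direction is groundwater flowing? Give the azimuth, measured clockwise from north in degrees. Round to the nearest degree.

098°

Taking BH-01 as reference: BH-02−BH-01 = (-175, 255, +6.0); BH-03−BH-01 = (-105, 30, +3.1).
Solve a·Δx + b·Δy = Δh: det = (-175)·30 − (-105)·255 = 21525.
∂h/∂x = [(+6.0)·30 − (+3.1)·255] / 21525 = -0.02836
∂h/∂y = [(-175)·(+3.1) − (-105)·(+6.0)] / 21525 = +0.004065
Flow direction (−∇h) has components (+0.02836 E, -0.004065 N).
Azimuth = atan2(E, N) = atan2(+0.02836, -0.004065) = 98.2° ≈ 098°.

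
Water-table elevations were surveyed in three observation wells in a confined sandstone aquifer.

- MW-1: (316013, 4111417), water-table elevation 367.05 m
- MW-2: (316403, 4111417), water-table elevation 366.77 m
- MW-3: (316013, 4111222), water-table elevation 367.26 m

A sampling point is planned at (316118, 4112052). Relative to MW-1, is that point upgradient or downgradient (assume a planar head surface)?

∂h/∂x = (366.77 − 367.05) / (316403 − 316013) = -0.0007179
∂h/∂y = (367.26 − 367.05) / (4111222 − 4111417) = -0.001077
Head at (316118, 4112052) = 367.05 + (-0.0007179)·(105) + (-0.001077)·(635) = 366.29 m.
That is lower than the 367.05 m at MW-1, so the point is downgradient.

downgradient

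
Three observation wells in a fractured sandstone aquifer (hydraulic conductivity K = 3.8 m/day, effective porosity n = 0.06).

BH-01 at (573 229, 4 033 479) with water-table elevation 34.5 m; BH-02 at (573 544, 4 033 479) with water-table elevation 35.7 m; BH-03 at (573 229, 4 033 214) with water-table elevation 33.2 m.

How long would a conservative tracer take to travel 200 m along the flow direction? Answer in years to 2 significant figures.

∂h/∂x = (35.7 − 34.5) / (573544 − 573229) = +0.003810
∂h/∂y = (33.2 − 34.5) / (4033214 − 4033479) = +0.004906
|∇h| = √(0.003810² + 0.004906²) = 0.006212
Seepage velocity v = K·i/n = 3.8 × 0.006212 / 0.06 = 0.3934 m/day.
t = 200 / 0.3934 = 508.4 days = 1.39 years.

1.4 years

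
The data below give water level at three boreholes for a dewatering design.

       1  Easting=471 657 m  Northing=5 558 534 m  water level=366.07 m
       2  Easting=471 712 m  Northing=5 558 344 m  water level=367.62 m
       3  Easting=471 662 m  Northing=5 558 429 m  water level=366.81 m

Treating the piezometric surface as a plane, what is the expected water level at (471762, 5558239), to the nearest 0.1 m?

With h = a·x + b·y + c and 1 as origin, the differences give:
  55·a + (-190)·b = +1.55
  5·a + (-105)·b = +0.74
Eliminate b (×(-105) and ×(-190), subtract): -4825·a = -22.150 → a = ∂h/∂x = +0.004591
Back-substitute: b = ∂h/∂y = -0.006829.
h(471762, 5558239) = 366.07 + (+0.004591)·(105) + (-0.006829)·(-295) = 366.07 +0.482 +2.015 = 368.567 m.

368.6 m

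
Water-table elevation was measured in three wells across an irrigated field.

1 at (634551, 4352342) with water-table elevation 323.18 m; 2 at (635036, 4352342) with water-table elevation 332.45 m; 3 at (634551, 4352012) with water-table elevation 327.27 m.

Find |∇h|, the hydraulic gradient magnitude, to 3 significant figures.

0.0228

∂h/∂x = (332.45 − 323.18) / (635036 − 634551) = +0.01911
∂h/∂y = (327.27 − 323.18) / (4352012 − 4352342) = -0.01239
|∇h| = √(0.01911² + -0.01239²) = 0.02278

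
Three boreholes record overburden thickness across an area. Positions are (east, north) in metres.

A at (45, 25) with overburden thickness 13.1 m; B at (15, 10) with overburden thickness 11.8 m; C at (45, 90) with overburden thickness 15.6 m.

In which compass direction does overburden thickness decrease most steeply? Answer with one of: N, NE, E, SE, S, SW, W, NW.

With d = a·x + b·y + c and A as origin, the differences give:
  (-30)·a + (-15)·b = -1.3
  0·a + 65·b = +2.5
Eliminate b (×65 and ×(-15), subtract): -1950·a = -47.00 → a = ∂d/∂x = +0.02410
Back-substitute: b = ∂d/∂y = +0.03846.
Steepest decrease is along −∇f = (-0.02410 E, -0.03846 N) → southwest.

SW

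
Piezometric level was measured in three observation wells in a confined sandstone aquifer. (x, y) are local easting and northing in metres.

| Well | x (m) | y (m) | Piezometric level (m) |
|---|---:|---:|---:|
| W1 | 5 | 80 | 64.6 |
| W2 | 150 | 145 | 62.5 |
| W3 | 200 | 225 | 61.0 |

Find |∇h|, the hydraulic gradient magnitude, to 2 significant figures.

0.016

With h = a·x + b·y + c and W1 as origin, the differences give:
  145·a + 65·b = -2.1
  195·a + 145·b = -3.6
Eliminate b (×145 and ×65, subtract): 8350·a = -70.50 → a = ∂h/∂x = -0.008443
Back-substitute: b = ∂h/∂y = -0.01347.
|∇h| = √(-0.008443² + -0.01347²) = 0.0159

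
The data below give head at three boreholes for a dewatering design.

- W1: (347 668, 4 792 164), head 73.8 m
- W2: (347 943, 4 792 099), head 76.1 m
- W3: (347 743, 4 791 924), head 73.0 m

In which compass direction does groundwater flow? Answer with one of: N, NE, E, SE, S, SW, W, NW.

Taking W1 as reference: W2−W1 = (275, -65, +2.3); W3−W1 = (75, -240, -0.8).
Solve a·Δx + b·Δy = Δh: det = 275·(-240) − 75·(-65) = -61125.
∂h/∂x = [(+2.3)·(-240) − (-0.8)·(-65)] / -61125 = +0.009881
∂h/∂y = [275·(-0.8) − 75·(+2.3)] / -61125 = +0.006421
Flow = −∇h = (-0.009881 east, -0.006421 north), which points southwest.

SW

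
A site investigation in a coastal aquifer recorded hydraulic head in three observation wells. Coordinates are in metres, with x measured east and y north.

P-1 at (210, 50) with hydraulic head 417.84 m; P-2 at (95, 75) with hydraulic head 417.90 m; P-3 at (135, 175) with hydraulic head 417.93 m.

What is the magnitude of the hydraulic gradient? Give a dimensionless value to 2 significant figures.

Taking P-1 as reference: P-2−P-1 = (-115, 25, +0.06); P-3−P-1 = (-75, 125, +0.09).
Determinant of the coordinate differences = (-115)·125 − (-75)·25 = -12500.
∂h/∂x = [(+0.06)·125 − (+0.09)·25] / -12500 = -0.0004200
∂h/∂y = [(-115)·(+0.09) − (-75)·(+0.06)] / -12500 = +0.0004680
|∇h| = √(-0.0004200² + 0.0004680²) = 0.0006288

0.00063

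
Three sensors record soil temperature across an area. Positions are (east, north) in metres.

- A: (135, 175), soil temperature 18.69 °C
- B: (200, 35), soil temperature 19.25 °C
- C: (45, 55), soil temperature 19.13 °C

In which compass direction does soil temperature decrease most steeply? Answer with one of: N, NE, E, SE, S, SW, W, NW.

N

Three-point gradient (reference A): Δ to B = (65, -140, +0.56), Δ to C = (-90, -120, +0.44).
∂T/∂x = +0.0002745, ∂T/∂y = -0.003873 (det = -20400).
Steepest decrease is along −∇f = (-0.0002745 E, +0.003873 N) → north.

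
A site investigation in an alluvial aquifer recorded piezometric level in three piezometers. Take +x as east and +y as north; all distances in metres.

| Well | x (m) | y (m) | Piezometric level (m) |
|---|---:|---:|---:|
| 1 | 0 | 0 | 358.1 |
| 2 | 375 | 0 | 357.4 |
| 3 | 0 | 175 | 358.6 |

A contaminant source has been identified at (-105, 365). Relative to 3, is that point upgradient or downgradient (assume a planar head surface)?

upgradient

∂h/∂x = (357.4 − 358.1) / (375 − 0) = -0.001867
∂h/∂y = (358.6 − 358.1) / (175 − 0) = +0.002857
Head at (-105, 365) = 358.1 + (-0.001867)·(-105) + (+0.002857)·(365) = 359.34 m.
That is higher than the 358.6 m at 3, so the point is upgradient.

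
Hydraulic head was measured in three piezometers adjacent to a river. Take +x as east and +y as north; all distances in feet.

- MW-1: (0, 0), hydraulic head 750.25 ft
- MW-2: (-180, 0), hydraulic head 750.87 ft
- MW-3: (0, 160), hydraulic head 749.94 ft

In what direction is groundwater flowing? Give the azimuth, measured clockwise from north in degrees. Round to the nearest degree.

061°

∂h/∂x = (750.87 − 750.25) / (-180 − 0) = -0.003444
∂h/∂y = (749.94 − 750.25) / (160 − 0) = -0.001937
Flow direction (−∇h) has components (+0.003444 E, +0.001937 N).
Azimuth = atan2(E, N) = atan2(+0.003444, +0.001937) = 60.6° ≈ 061°.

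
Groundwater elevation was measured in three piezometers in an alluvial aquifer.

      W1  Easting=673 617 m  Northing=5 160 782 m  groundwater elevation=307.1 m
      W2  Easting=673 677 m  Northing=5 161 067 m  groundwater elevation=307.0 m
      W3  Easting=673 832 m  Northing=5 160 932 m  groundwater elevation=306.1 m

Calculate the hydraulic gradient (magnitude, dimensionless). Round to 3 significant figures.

0.00522

Taking W1 as reference: W2−W1 = (60, 285, -0.1); W3−W1 = (215, 150, -1.0).
Determinant of the coordinate differences = 60·150 − 215·285 = -52275.
∂h/∂x = [(-0.1)·150 − (-1.0)·285] / -52275 = -0.005165
∂h/∂y = [60·(-1.0) − 215·(-0.1)] / -52275 = +0.0007365
|∇h| = √(-0.005165² + 0.0007365²) = 0.005217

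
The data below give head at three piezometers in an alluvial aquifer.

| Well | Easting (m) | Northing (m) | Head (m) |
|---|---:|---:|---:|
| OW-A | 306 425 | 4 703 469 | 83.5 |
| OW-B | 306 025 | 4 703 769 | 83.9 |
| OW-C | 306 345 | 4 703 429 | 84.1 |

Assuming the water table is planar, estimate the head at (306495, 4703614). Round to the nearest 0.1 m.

Taking OW-A as reference: OW-B−OW-A = (-400, 300, +0.4); OW-C−OW-A = (-80, -40, +0.6).
Determinant of the coordinate differences = (-400)·(-40) − (-80)·300 = 40000.
∂h/∂x = [(+0.4)·(-40) − (+0.6)·300] / 40000 = -0.004900
∂h/∂y = [(-400)·(+0.6) − (-80)·(+0.4)] / 40000 = -0.005200
h(306495, 4703614) = 83.5 + (-0.004900)·(70) + (-0.005200)·(145) = 83.5 -0.343 -0.754 = 82.403 m.

82.4 m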